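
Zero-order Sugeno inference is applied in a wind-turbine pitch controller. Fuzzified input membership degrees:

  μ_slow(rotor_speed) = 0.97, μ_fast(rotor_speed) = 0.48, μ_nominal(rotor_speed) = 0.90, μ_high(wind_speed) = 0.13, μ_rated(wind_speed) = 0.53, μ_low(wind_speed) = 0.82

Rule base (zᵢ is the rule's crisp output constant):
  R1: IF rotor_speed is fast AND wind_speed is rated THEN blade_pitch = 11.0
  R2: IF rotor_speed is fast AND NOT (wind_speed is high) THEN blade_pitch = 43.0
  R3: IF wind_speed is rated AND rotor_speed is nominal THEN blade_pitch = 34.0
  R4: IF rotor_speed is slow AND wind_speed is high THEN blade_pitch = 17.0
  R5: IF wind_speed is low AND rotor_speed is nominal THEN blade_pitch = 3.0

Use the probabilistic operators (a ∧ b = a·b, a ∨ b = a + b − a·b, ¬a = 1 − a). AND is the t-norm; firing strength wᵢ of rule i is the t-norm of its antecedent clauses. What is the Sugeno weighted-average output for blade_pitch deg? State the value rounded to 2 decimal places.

20.53

R1 (z=11.0): fast=0.48, rated=0.53; AND[a·b] → w = 0.2544
R2 (z=43.0): fast=0.48, ¬high=1−0.13=0.87; AND[a·b] → w = 0.4176
R3 (z=34.0): rated=0.53, nominal=0.90; AND[a·b] → w = 0.4770
R4 (z=17.0): slow=0.97, high=0.13; AND[a·b] → w = 0.1261
R5 (z=3.0): low=0.82, nominal=0.90; AND[a·b] → w = 0.7380
Weighted average = (0.2544·11.0 + 0.4176·43.0 + 0.4770·34.0 + 0.1261·17.0 + 0.7380·3.0) / (0.2544 + 0.4176 + 0.4770 + 0.1261 + 0.7380)
  = 41.3309 / 2.0131 = 20.53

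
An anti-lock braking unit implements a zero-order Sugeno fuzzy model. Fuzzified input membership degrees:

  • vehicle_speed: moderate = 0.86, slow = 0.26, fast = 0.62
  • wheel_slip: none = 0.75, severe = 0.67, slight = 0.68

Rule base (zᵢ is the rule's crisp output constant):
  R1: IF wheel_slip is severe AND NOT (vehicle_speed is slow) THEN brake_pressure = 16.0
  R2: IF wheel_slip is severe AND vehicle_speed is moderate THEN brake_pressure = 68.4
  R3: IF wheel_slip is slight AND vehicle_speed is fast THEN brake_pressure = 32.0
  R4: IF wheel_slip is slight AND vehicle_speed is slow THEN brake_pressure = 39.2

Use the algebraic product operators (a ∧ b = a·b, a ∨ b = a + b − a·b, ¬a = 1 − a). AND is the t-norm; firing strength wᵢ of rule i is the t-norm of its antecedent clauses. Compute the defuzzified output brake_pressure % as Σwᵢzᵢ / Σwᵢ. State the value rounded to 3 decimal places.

40.569

R1 (z=16.0): severe=0.67, ¬slow=1−0.26=0.74; AND[a·b] → w = 0.4958
R2 (z=68.4): severe=0.67, moderate=0.86; AND[a·b] → w = 0.5762
R3 (z=32.0): slight=0.68, fast=0.62; AND[a·b] → w = 0.4216
R4 (z=39.2): slight=0.68, slow=0.26; AND[a·b] → w = 0.1768
Weighted average = (0.4958·16.0 + 0.5762·68.4 + 0.4216·32.0 + 0.1768·39.2) / (0.4958 + 0.5762 + 0.4216 + 0.1768)
  = 67.7666 / 1.6704 = 40.569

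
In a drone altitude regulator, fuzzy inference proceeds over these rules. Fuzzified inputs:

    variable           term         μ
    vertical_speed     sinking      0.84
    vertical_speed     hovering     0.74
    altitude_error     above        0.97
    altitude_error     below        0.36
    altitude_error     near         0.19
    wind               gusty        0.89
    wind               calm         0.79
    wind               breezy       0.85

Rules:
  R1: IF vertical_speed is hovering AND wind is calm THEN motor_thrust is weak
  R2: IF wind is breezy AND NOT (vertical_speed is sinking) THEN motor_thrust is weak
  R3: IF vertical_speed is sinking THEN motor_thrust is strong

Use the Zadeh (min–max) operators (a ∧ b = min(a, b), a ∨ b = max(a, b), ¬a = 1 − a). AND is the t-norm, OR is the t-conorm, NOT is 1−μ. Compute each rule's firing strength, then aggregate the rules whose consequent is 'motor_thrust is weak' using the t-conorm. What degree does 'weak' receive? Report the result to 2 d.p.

0.74

R1: hovering=0.74, calm=0.79; AND[min(a, b)] → w = 0.74
R2: breezy=0.85, ¬sinking=1−0.84=0.16; AND[min(a, b)] → w = 0.16
R3: sinking=0.84 → w = 0.84
Rules with consequent 'weak': {R1, R2} → strengths 0.74, 0.16
Aggregate via t-conorm [max(a, b)]: 0.74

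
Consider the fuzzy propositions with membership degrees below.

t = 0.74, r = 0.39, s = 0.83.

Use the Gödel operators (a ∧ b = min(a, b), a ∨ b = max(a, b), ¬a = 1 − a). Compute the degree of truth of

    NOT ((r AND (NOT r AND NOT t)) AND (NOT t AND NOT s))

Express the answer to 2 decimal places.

NOT r = 1 − 0.39 = 0.61
NOT t = 1 − 0.74 = 0.26
NOT r AND NOT t = min(a, b) on (0.61, 0.26) = 0.26
r AND (NOT r AND NOT t) = min(a, b) on (0.39, 0.26) = 0.26
NOT t = 1 − 0.74 = 0.26
NOT s = 1 − 0.83 = 0.17
NOT t AND NOT s = min(a, b) on (0.26, 0.17) = 0.17
(r AND (NOT r AND NOT t)) AND (NOT t AND NOT s) = min(a, b) on (0.26, 0.17) = 0.17
NOT ((r AND (NOT r AND NOT t)) AND (NOT t AND NOT s)) = 1 − 0.17 = 0.83

0.83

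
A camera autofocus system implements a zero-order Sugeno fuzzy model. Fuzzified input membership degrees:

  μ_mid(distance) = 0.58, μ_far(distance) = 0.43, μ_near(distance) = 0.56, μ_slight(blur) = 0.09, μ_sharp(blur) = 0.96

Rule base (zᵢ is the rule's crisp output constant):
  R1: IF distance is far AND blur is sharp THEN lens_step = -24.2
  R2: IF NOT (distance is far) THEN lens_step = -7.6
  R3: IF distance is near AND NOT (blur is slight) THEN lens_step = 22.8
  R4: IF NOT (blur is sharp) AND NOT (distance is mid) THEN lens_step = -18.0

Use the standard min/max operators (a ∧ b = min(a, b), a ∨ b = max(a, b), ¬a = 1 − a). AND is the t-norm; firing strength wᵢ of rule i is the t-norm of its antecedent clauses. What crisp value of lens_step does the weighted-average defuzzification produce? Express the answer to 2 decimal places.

R1 (z=-24.2): far=0.43, sharp=0.96; AND[min(a, b)] → w = 0.43
R2 (z=-7.6): ¬far=1−0.43=0.57 → w = 0.57
R3 (z=22.8): near=0.56, ¬slight=1−0.09=0.91; AND[min(a, b)] → w = 0.56
R4 (z=-18.0): ¬sharp=1−0.96=0.04, ¬mid=1−0.58=0.42; AND[min(a, b)] → w = 0.04
Weighted average = (0.43·-24.2 + 0.57·-7.6 + 0.56·22.8 + 0.04·-18.0) / (0.43 + 0.57 + 0.56 + 0.04)
  = -2.6900 / 1.6000 = -1.68

-1.68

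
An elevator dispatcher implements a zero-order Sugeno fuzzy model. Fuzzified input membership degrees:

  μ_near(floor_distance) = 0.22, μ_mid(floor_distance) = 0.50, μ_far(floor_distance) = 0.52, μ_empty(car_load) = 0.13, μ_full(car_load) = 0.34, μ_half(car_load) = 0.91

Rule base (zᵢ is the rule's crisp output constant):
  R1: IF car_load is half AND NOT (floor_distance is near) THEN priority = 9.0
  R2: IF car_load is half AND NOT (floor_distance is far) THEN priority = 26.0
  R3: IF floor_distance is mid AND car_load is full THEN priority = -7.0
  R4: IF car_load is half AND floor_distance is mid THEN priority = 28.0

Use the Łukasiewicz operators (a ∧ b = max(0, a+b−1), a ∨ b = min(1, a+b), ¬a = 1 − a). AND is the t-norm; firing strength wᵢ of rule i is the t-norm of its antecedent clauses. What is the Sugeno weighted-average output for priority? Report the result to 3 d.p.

18.678

R1 (z=9.0): half=0.91, ¬near=1−0.22=0.78; AND[max(0, a+b−1)] → w = 0.69
R2 (z=26.0): half=0.91, ¬far=1−0.52=0.48; AND[max(0, a+b−1)] → w = 0.39
R3 (z=-7.0): mid=0.50, full=0.34; AND[max(0, a+b−1)] → w = 0.00
R4 (z=28.0): half=0.91, mid=0.50; AND[max(0, a+b−1)] → w = 0.41
Weighted average = (0.69·9.0 + 0.39·26.0 + 0.00·-7.0 + 0.41·28.0) / (0.69 + 0.39 + 0.00 + 0.41)
  = 27.8300 / 1.4900 = 18.678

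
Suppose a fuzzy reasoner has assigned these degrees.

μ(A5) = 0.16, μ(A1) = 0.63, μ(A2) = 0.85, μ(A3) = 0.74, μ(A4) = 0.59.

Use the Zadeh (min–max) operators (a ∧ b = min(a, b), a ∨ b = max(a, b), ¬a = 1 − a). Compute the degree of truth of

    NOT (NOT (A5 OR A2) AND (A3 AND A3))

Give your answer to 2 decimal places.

0.85

A5 OR A2 = max(a, b) on (0.16, 0.85) = 0.85
NOT (A5 OR A2) = 1 − 0.85 = 0.15
A3 AND A3 = min(a, b) on (0.74, 0.74) = 0.74
NOT (A5 OR A2) AND (A3 AND A3) = min(a, b) on (0.15, 0.74) = 0.15
NOT (NOT (A5 OR A2) AND (A3 AND A3)) = 1 − 0.15 = 0.85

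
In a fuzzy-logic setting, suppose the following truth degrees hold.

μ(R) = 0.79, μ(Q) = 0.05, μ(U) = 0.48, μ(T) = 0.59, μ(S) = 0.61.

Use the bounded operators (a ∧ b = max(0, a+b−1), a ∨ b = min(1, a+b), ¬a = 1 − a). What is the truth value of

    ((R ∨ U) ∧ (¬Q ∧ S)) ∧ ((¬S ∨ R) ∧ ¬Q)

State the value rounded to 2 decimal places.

0.51

R ∨ U = min(1, a+b) on (0.79, 0.48) = 1.00
¬Q = 1 − 0.05 = 0.95
¬Q ∧ S = max(0, a+b−1) on (0.95, 0.61) = 0.56
(R ∨ U) ∧ (¬Q ∧ S) = max(0, a+b−1) on (1.00, 0.56) = 0.56
¬S = 1 − 0.61 = 0.39
¬S ∨ R = min(1, a+b) on (0.39, 0.79) = 1.00
¬Q = 1 − 0.05 = 0.95
(¬S ∨ R) ∧ ¬Q = max(0, a+b−1) on (1.00, 0.95) = 0.95
((R ∨ U) ∧ (¬Q ∧ S)) ∧ ((¬S ∨ R) ∧ ¬Q) = max(0, a+b−1) on (0.56, 0.95) = 0.51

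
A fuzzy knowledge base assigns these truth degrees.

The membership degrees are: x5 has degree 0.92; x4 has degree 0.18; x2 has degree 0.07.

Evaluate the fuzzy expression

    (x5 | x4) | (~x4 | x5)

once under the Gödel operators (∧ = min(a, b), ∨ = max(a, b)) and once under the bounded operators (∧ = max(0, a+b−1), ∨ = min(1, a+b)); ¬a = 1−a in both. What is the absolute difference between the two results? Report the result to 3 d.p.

Under Gödel:
  x5 | x4 = max(a, b) on (0.92, 0.18) = 0.92
  ~x4 = 1 − 0.18 = 0.82
  ~x4 | x5 = max(a, b) on (0.82, 0.92) = 0.92
  (x5 | x4) | (~x4 | x5) = max(a, b) on (0.92, 0.92) = 0.92
  → value = 0.9200
Under bounded:
  x5 | x4 = min(1, a+b) on (0.92, 0.18) = 1.00
  ~x4 = 1 − 0.18 = 0.82
  ~x4 | x5 = min(1, a+b) on (0.82, 0.92) = 1.00
  (x5 | x4) | (~x4 | x5) = min(1, a+b) on (1.00, 1.00) = 1.00
  → value = 1.0000
|0.9200 − 1.0000| = 0.080

0.080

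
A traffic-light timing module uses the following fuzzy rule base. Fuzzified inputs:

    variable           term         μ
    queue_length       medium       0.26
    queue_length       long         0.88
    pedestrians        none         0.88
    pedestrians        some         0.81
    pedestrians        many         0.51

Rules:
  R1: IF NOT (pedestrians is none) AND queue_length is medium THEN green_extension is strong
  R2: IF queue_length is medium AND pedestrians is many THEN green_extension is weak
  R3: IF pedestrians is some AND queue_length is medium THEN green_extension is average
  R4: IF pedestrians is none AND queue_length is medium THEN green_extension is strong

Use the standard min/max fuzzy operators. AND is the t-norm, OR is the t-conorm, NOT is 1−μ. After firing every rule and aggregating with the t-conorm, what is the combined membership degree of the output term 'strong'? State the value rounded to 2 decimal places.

R1: ¬none=1−0.88=0.12, medium=0.26; AND[min(a, b)] → w = 0.12
R2: medium=0.26, many=0.51; AND[min(a, b)] → w = 0.26
R3: some=0.81, medium=0.26; AND[min(a, b)] → w = 0.26
R4: none=0.88, medium=0.26; AND[min(a, b)] → w = 0.26
Rules with consequent 'strong': {R1, R4} → strengths 0.12, 0.26
Aggregate via t-conorm [max(a, b)]: 0.26

0.26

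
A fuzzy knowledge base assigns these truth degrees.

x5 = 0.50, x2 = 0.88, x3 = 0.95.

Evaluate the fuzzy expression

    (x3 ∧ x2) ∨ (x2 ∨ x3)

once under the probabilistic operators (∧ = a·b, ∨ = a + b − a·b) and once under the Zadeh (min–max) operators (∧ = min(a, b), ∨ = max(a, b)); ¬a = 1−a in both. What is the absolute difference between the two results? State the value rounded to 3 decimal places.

0.049

Under probabilistic:
  x3 ∧ x2 = a·b on (0.9500, 0.8800) = 0.8360
  x2 ∨ x3 = a + b − a·b on (0.8800, 0.9500) = 0.9940
  (x3 ∧ x2) ∨ (x2 ∨ x3) = a + b − a·b on (0.8360, 0.9940) = 0.9990
  → value = 0.9990
Under Zadeh (min–max):
  x3 ∧ x2 = min(a, b) on (0.95, 0.88) = 0.88
  x2 ∨ x3 = max(a, b) on (0.88, 0.95) = 0.95
  (x3 ∧ x2) ∨ (x2 ∨ x3) = max(a, b) on (0.88, 0.95) = 0.95
  → value = 0.9500
|0.9990 − 0.9500| = 0.049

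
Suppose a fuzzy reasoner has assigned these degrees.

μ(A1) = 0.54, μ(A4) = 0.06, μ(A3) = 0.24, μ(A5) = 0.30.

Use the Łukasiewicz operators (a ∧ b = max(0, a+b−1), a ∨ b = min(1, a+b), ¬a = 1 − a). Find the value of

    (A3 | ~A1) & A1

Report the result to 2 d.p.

~A1 = 1 − 0.54 = 0.46
A3 | ~A1 = min(1, a+b) on (0.24, 0.46) = 0.70
(A3 | ~A1) & A1 = max(0, a+b−1) on (0.70, 0.54) = 0.24

0.24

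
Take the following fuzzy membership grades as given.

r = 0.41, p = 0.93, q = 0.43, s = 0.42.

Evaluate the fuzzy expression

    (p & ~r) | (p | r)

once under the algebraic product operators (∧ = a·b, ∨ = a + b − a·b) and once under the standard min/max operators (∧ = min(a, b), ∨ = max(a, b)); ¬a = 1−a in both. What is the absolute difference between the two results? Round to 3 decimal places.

0.051

Under algebraic product:
  ~r = 1 − 0.4100 = 0.5900
  p & ~r = a·b on (0.9300, 0.5900) = 0.5487
  p | r = a + b − a·b on (0.9300, 0.4100) = 0.9587
  (p & ~r) | (p | r) = a + b − a·b on (0.5487, 0.9587) = 0.9814
  → value = 0.9814
Under standard min/max:
  ~r = 1 − 0.41 = 0.59
  p & ~r = min(a, b) on (0.93, 0.59) = 0.59
  p | r = max(a, b) on (0.93, 0.41) = 0.93
  (p & ~r) | (p | r) = max(a, b) on (0.59, 0.93) = 0.93
  → value = 0.9300
|0.9814 − 0.9300| = 0.051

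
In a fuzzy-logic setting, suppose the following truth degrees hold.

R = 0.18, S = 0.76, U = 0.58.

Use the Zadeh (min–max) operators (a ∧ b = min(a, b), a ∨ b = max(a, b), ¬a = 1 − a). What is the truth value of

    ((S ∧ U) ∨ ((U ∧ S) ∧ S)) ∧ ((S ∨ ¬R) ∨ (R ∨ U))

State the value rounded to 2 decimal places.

S ∧ U = min(a, b) on (0.76, 0.58) = 0.58
U ∧ S = min(a, b) on (0.58, 0.76) = 0.58
(U ∧ S) ∧ S = min(a, b) on (0.58, 0.76) = 0.58
(S ∧ U) ∨ ((U ∧ S) ∧ S) = max(a, b) on (0.58, 0.58) = 0.58
¬R = 1 − 0.18 = 0.82
S ∨ ¬R = max(a, b) on (0.76, 0.82) = 0.82
R ∨ U = max(a, b) on (0.18, 0.58) = 0.58
(S ∨ ¬R) ∨ (R ∨ U) = max(a, b) on (0.82, 0.58) = 0.82
((S ∧ U) ∨ ((U ∧ S) ∧ S)) ∧ ((S ∨ ¬R) ∨ (R ∨ U)) = min(a, b) on (0.58, 0.82) = 0.58

0.58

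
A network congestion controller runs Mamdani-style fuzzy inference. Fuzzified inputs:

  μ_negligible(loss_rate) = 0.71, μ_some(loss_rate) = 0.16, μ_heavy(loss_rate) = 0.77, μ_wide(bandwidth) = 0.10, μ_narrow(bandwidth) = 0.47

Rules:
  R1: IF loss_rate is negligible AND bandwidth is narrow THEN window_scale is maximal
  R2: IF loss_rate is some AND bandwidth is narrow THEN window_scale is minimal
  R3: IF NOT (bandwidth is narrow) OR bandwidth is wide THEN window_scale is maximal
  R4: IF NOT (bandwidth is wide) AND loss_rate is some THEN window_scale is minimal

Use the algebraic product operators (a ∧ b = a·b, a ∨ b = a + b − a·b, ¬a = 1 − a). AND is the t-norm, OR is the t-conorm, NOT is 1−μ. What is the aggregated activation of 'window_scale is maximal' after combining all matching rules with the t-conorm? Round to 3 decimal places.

R1: negligible=0.71, narrow=0.47; AND[a·b] → w = 0.3337
R2: some=0.16, narrow=0.47; AND[a·b] → w = 0.0752
R3: ¬narrow=1−0.47=0.53, wide=0.10; OR[a + b − a·b] → w = 0.5770
R4: ¬wide=1−0.10=0.90, some=0.16; AND[a·b] → w = 0.1440
Rules with consequent 'maximal': {R1, R3} → strengths 0.3337, 0.5770
Aggregate via t-conorm [a + b − a·b]: 0.7182

0.718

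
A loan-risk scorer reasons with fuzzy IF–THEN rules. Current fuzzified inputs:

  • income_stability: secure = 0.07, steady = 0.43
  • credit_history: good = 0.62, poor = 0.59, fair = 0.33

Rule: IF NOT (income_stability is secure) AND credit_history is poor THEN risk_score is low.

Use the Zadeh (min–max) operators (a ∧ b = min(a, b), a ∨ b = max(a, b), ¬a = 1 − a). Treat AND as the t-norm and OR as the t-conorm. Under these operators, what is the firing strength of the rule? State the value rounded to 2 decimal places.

0.59

firing strength: ¬secure=1−0.07=0.93, poor=0.59; AND[min(a, b)] → w = 0.59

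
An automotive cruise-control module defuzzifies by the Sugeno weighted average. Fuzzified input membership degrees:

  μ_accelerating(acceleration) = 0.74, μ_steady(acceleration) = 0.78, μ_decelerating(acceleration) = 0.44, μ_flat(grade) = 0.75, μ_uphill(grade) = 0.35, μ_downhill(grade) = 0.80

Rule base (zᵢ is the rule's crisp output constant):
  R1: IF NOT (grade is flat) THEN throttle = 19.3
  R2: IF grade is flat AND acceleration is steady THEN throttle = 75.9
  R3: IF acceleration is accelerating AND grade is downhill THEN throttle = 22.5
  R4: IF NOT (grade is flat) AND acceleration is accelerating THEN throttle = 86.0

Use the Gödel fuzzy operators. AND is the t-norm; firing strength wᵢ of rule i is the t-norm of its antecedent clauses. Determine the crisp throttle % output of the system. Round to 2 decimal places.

50.20

R1 (z=19.3): ¬flat=1−0.75=0.25 → w = 0.25
R2 (z=75.9): flat=0.75, steady=0.78; AND[min(a, b)] → w = 0.75
R3 (z=22.5): accelerating=0.74, downhill=0.80; AND[min(a, b)] → w = 0.74
R4 (z=86.0): ¬flat=1−0.75=0.25, accelerating=0.74; AND[min(a, b)] → w = 0.25
Weighted average = (0.25·19.3 + 0.75·75.9 + 0.74·22.5 + 0.25·86.0) / (0.25 + 0.75 + 0.74 + 0.25)
  = 99.9000 / 1.9900 = 50.20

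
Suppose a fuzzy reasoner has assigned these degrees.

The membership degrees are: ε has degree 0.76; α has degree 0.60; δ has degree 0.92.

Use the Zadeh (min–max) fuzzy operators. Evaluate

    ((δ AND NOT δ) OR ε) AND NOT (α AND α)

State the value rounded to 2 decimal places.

0.40

NOT δ = 1 − 0.92 = 0.08
δ AND NOT δ = min(a, b) on (0.92, 0.08) = 0.08
(δ AND NOT δ) OR ε = max(a, b) on (0.08, 0.76) = 0.76
α AND α = min(a, b) on (0.60, 0.60) = 0.60
NOT (α AND α) = 1 − 0.60 = 0.40
((δ AND NOT δ) OR ε) AND NOT (α AND α) = min(a, b) on (0.76, 0.40) = 0.40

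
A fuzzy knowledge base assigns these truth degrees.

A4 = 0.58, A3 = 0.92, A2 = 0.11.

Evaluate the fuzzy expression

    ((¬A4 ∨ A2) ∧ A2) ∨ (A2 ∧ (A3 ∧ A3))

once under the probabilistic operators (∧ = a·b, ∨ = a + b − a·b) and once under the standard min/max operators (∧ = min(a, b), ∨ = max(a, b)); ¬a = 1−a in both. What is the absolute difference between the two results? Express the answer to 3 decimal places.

0.031

Under probabilistic:
  ¬A4 = 1 − 0.5800 = 0.4200
  ¬A4 ∨ A2 = a + b − a·b on (0.4200, 0.1100) = 0.4838
  (¬A4 ∨ A2) ∧ A2 = a·b on (0.4838, 0.1100) = 0.0532
  A3 ∧ A3 = a·b on (0.9200, 0.9200) = 0.8464
  A2 ∧ (A3 ∧ A3) = a·b on (0.1100, 0.8464) = 0.0931
  ((¬A4 ∨ A2) ∧ A2) ∨ (A2 ∧ (A3 ∧ A3)) = a + b − a·b on (0.0532, 0.0931) = 0.1414
  → value = 0.1414
Under standard min/max:
  ¬A4 = 1 − 0.58 = 0.42
  ¬A4 ∨ A2 = max(a, b) on (0.42, 0.11) = 0.42
  (¬A4 ∨ A2) ∧ A2 = min(a, b) on (0.42, 0.11) = 0.11
  A3 ∧ A3 = min(a, b) on (0.92, 0.92) = 0.92
  A2 ∧ (A3 ∧ A3) = min(a, b) on (0.11, 0.92) = 0.11
  ((¬A4 ∨ A2) ∧ A2) ∨ (A2 ∧ (A3 ∧ A3)) = max(a, b) on (0.11, 0.11) = 0.11
  → value = 0.1100
|0.1414 − 0.1100| = 0.031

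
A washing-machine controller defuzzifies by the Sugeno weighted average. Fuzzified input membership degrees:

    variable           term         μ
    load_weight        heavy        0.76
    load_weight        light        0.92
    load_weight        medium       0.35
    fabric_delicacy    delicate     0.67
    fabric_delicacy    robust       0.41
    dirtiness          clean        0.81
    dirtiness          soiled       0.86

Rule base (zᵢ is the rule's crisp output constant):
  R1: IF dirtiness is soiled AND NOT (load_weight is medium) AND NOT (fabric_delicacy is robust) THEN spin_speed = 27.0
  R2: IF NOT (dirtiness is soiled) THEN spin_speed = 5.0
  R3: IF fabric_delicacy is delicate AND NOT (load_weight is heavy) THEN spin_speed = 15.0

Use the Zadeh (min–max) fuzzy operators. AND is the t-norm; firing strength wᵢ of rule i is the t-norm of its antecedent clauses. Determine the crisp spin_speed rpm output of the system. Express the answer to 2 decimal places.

R1 (z=27.0): soiled=0.86, ¬medium=1−0.35=0.65, ¬robust=1−0.41=0.59; AND[min(a, b)] → w = 0.59
R2 (z=5.0): ¬soiled=1−0.86=0.14 → w = 0.14
R3 (z=15.0): delicate=0.67, ¬heavy=1−0.76=0.24; AND[min(a, b)] → w = 0.24
Weighted average = (0.59·27.0 + 0.14·5.0 + 0.24·15.0) / (0.59 + 0.14 + 0.24)
  = 20.2300 / 0.9700 = 20.86

20.86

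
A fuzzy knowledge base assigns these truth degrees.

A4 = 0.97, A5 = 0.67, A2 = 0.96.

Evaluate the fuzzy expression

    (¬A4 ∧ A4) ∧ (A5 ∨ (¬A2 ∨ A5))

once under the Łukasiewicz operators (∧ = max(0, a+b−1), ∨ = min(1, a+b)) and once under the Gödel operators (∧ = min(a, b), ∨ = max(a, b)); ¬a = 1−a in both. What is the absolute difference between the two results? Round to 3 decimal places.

Under Łukasiewicz:
  ¬A4 = 1 − 0.97 = 0.03
  ¬A4 ∧ A4 = max(0, a+b−1) on (0.03, 0.97) = 0.00
  ¬A2 = 1 − 0.96 = 0.04
  ¬A2 ∨ A5 = min(1, a+b) on (0.04, 0.67) = 0.71
  A5 ∨ (¬A2 ∨ A5) = min(1, a+b) on (0.67, 0.71) = 1.00
  (¬A4 ∧ A4) ∧ (A5 ∨ (¬A2 ∨ A5)) = max(0, a+b−1) on (0.00, 1.00) = 0.00
  → value = 0.0000
Under Gödel:
  ¬A4 = 1 − 0.97 = 0.03
  ¬A4 ∧ A4 = min(a, b) on (0.03, 0.97) = 0.03
  ¬A2 = 1 − 0.96 = 0.04
  ¬A2 ∨ A5 = max(a, b) on (0.04, 0.67) = 0.67
  A5 ∨ (¬A2 ∨ A5) = max(a, b) on (0.67, 0.67) = 0.67
  (¬A4 ∧ A4) ∧ (A5 ∨ (¬A2 ∨ A5)) = min(a, b) on (0.03, 0.67) = 0.03
  → value = 0.0300
|0.0000 − 0.0300| = 0.030

0.030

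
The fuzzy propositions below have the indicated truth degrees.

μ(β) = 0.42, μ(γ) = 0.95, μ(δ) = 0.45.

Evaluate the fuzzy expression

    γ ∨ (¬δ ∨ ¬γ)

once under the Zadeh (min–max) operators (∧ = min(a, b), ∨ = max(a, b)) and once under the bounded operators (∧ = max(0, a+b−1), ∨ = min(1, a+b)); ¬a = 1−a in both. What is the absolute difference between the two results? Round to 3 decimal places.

Under Zadeh (min–max):
  ¬δ = 1 − 0.45 = 0.55
  ¬γ = 1 − 0.95 = 0.05
  ¬δ ∨ ¬γ = max(a, b) on (0.55, 0.05) = 0.55
  γ ∨ (¬δ ∨ ¬γ) = max(a, b) on (0.95, 0.55) = 0.95
  → value = 0.9500
Under bounded:
  ¬δ = 1 − 0.45 = 0.55
  ¬γ = 1 − 0.95 = 0.05
  ¬δ ∨ ¬γ = min(1, a+b) on (0.55, 0.05) = 0.60
  γ ∨ (¬δ ∨ ¬γ) = min(1, a+b) on (0.95, 0.60) = 1.00
  → value = 1.0000
|0.9500 − 1.0000| = 0.050

0.050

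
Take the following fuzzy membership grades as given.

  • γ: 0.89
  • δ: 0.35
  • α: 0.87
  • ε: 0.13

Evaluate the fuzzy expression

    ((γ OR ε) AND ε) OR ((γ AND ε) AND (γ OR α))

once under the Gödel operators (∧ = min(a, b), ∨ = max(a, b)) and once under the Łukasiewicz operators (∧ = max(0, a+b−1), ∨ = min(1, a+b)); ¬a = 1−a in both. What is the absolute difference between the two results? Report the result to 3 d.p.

0.020

Under Gödel:
  γ OR ε = max(a, b) on (0.89, 0.13) = 0.89
  (γ OR ε) AND ε = min(a, b) on (0.89, 0.13) = 0.13
  γ AND ε = min(a, b) on (0.89, 0.13) = 0.13
  γ OR α = max(a, b) on (0.89, 0.87) = 0.89
  (γ AND ε) AND (γ OR α) = min(a, b) on (0.13, 0.89) = 0.13
  ((γ OR ε) AND ε) OR ((γ AND ε) AND (γ OR α)) = max(a, b) on (0.13, 0.13) = 0.13
  → value = 0.1300
Under Łukasiewicz:
  γ OR ε = min(1, a+b) on (0.89, 0.13) = 1.00
  (γ OR ε) AND ε = max(0, a+b−1) on (1.00, 0.13) = 0.13
  γ AND ε = max(0, a+b−1) on (0.89, 0.13) = 0.02
  γ OR α = min(1, a+b) on (0.89, 0.87) = 1.00
  (γ AND ε) AND (γ OR α) = max(0, a+b−1) on (0.02, 1.00) = 0.02
  ((γ OR ε) AND ε) OR ((γ AND ε) AND (γ OR α)) = min(1, a+b) on (0.13, 0.02) = 0.15
  → value = 0.1500
|0.1300 − 0.1500| = 0.020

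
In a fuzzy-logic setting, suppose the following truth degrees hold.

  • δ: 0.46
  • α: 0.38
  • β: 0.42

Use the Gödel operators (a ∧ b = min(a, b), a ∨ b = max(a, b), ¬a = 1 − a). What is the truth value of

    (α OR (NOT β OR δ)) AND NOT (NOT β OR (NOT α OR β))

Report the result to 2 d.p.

NOT β = 1 − 0.42 = 0.58
NOT β OR δ = max(a, b) on (0.58, 0.46) = 0.58
α OR (NOT β OR δ) = max(a, b) on (0.38, 0.58) = 0.58
NOT β = 1 − 0.42 = 0.58
NOT α = 1 − 0.38 = 0.62
NOT α OR β = max(a, b) on (0.62, 0.42) = 0.62
NOT β OR (NOT α OR β) = max(a, b) on (0.58, 0.62) = 0.62
NOT (NOT β OR (NOT α OR β)) = 1 − 0.62 = 0.38
(α OR (NOT β OR δ)) AND NOT (NOT β OR (NOT α OR β)) = min(a, b) on (0.58, 0.38) = 0.38

0.38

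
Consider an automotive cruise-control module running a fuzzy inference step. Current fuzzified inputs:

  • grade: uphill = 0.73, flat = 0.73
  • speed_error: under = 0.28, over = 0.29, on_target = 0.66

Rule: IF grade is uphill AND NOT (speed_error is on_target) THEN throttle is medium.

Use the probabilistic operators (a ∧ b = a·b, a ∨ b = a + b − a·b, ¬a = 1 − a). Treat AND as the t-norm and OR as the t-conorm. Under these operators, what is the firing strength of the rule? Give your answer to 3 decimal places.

0.248

firing strength: uphill=0.73, ¬on_target=1−0.66=0.34; AND[a·b] → w = 0.2482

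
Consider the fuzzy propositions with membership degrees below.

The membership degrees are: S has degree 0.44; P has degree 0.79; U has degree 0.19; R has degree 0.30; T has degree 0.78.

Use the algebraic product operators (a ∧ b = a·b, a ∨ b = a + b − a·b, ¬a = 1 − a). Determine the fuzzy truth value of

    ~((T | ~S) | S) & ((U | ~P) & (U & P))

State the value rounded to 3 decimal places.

~S = 1 − 0.4400 = 0.5600
T | ~S = a + b − a·b on (0.7800, 0.5600) = 0.9032
(T | ~S) | S = a + b − a·b on (0.9032, 0.4400) = 0.9458
~((T | ~S) | S) = 1 − 0.9458 = 0.0542
~P = 1 − 0.7900 = 0.2100
U | ~P = a + b − a·b on (0.1900, 0.2100) = 0.3601
U & P = a·b on (0.1900, 0.7900) = 0.1501
(U | ~P) & (U & P) = a·b on (0.3601, 0.1501) = 0.0541
~((T | ~S) | S) & ((U | ~P) & (U & P)) = a·b on (0.0542, 0.0541) = 0.0029

0.003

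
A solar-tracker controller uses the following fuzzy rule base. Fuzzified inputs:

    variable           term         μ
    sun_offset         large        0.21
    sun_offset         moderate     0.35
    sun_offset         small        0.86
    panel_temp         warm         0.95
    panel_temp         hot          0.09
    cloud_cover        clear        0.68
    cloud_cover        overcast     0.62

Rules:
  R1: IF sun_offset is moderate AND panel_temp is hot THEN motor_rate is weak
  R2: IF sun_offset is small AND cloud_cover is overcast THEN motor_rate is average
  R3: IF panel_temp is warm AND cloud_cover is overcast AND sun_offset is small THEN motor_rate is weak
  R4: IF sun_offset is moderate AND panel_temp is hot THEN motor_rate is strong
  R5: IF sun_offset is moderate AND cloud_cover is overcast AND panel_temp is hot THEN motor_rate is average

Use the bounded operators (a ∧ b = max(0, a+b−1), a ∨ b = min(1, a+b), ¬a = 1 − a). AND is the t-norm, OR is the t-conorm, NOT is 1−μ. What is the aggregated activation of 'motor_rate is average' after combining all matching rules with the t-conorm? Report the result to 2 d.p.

0.48

R1: moderate=0.35, hot=0.09; AND[max(0, a+b−1)] → w = 0.00
R2: small=0.86, overcast=0.62; AND[max(0, a+b−1)] → w = 0.48
R3: warm=0.95, overcast=0.62, small=0.86; AND[max(0, a+b−1)] → w = 0.43
R4: moderate=0.35, hot=0.09; AND[max(0, a+b−1)] → w = 0.00
R5: moderate=0.35, overcast=0.62, hot=0.09; AND[max(0, a+b−1)] → w = 0.00
Rules with consequent 'average': {R2, R5} → strengths 0.48, 0.00
Aggregate via t-conorm [min(1, a+b)]: 0.48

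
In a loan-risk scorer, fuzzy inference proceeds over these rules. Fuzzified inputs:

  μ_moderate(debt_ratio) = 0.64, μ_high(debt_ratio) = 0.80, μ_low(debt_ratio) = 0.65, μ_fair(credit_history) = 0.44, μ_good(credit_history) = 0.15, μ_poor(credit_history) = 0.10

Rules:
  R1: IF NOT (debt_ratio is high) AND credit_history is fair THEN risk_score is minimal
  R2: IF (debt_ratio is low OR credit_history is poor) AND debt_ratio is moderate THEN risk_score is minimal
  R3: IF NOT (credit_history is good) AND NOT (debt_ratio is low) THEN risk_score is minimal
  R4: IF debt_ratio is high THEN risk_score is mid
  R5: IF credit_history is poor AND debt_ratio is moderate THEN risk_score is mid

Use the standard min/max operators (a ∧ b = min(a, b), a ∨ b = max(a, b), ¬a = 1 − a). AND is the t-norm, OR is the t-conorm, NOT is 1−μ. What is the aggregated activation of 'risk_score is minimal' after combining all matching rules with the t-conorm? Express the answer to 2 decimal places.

0.64

R1: ¬high=1−0.80=0.20, fair=0.44; AND[min(a, b)] → w = 0.20
R2: (low=0.65 OR poor=0.10) = 0.65; AND[min(a, b)] with moderate=0.64 → w = 0.64
R3: ¬good=1−0.15=0.85, ¬low=1−0.65=0.35; AND[min(a, b)] → w = 0.35
R4: high=0.80 → w = 0.80
R5: poor=0.10, moderate=0.64; AND[min(a, b)] → w = 0.10
Rules with consequent 'minimal': {R1, R2, R3} → strengths 0.20, 0.64, 0.35
Aggregate via t-conorm [max(a, b)]: 0.64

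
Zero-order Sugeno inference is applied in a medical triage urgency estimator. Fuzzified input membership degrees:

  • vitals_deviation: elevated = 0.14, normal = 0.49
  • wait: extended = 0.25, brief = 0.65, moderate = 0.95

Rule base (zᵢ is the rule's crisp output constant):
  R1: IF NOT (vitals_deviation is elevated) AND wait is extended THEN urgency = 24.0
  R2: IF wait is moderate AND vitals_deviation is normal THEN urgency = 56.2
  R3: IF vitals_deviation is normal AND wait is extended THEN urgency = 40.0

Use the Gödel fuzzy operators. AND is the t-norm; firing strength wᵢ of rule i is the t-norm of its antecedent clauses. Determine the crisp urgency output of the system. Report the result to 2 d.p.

43.98

R1 (z=24.0): ¬elevated=1−0.14=0.86, extended=0.25; AND[min(a, b)] → w = 0.25
R2 (z=56.2): moderate=0.95, normal=0.49; AND[min(a, b)] → w = 0.49
R3 (z=40.0): normal=0.49, extended=0.25; AND[min(a, b)] → w = 0.25
Weighted average = (0.25·24.0 + 0.49·56.2 + 0.25·40.0) / (0.25 + 0.49 + 0.25)
  = 43.5380 / 0.9900 = 43.98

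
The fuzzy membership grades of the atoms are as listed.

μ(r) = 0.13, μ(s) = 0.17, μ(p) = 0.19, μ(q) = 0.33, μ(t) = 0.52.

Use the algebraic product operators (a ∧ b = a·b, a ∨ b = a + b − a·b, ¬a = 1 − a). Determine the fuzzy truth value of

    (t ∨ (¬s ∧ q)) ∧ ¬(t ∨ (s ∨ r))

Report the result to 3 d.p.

¬s = 1 − 0.1700 = 0.8300
¬s ∧ q = a·b on (0.8300, 0.3300) = 0.2739
t ∨ (¬s ∧ q) = a + b − a·b on (0.5200, 0.2739) = 0.6515
s ∨ r = a + b − a·b on (0.1700, 0.1300) = 0.2779
t ∨ (s ∨ r) = a + b − a·b on (0.5200, 0.2779) = 0.6534
¬(t ∨ (s ∨ r)) = 1 − 0.6534 = 0.3466
(t ∨ (¬s ∧ q)) ∧ ¬(t ∨ (s ∨ r)) = a·b on (0.6515, 0.3466) = 0.2258

0.226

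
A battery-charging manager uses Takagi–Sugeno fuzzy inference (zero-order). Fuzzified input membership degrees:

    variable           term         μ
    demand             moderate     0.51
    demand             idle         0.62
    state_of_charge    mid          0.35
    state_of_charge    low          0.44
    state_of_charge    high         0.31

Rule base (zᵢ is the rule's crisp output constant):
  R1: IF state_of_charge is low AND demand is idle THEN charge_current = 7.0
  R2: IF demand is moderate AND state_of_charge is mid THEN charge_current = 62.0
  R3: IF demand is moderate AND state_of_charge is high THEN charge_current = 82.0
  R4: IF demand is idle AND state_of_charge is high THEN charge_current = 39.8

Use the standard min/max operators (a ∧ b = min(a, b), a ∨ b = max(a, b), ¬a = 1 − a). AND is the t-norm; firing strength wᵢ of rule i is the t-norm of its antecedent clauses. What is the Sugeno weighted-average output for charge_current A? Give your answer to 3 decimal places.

R1 (z=7.0): low=0.44, idle=0.62; AND[min(a, b)] → w = 0.44
R2 (z=62.0): moderate=0.51, mid=0.35; AND[min(a, b)] → w = 0.35
R3 (z=82.0): moderate=0.51, high=0.31; AND[min(a, b)] → w = 0.31
R4 (z=39.8): idle=0.62, high=0.31; AND[min(a, b)] → w = 0.31
Weighted average = (0.44·7.0 + 0.35·62.0 + 0.31·82.0 + 0.31·39.8) / (0.44 + 0.35 + 0.31 + 0.31)
  = 62.5380 / 1.4100 = 44.353

44.353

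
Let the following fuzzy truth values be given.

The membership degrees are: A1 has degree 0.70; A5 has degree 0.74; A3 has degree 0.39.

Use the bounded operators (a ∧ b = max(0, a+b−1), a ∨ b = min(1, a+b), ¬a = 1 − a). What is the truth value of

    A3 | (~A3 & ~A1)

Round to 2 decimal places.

~A3 = 1 − 0.39 = 0.61
~A1 = 1 − 0.70 = 0.30
~A3 & ~A1 = max(0, a+b−1) on (0.61, 0.30) = 0.00
A3 | (~A3 & ~A1) = min(1, a+b) on (0.39, 0.00) = 0.39

0.39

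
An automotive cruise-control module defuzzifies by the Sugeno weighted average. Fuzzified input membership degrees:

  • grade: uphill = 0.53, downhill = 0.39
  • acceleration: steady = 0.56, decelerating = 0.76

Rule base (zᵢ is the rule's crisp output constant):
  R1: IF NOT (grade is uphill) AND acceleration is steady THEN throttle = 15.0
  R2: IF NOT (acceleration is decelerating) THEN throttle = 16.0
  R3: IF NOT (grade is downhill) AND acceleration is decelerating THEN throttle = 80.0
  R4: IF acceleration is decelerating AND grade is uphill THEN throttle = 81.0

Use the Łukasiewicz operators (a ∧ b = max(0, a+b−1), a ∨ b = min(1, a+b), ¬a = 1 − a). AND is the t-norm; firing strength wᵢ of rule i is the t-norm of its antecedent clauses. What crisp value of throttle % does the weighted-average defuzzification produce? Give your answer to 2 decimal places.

61.70

R1 (z=15.0): ¬uphill=1−0.53=0.47, steady=0.56; AND[max(0, a+b−1)] → w = 0.03
R2 (z=16.0): ¬decelerating=1−0.76=0.24 → w = 0.24
R3 (z=80.0): ¬downhill=1−0.39=0.61, decelerating=0.76; AND[max(0, a+b−1)] → w = 0.37
R4 (z=81.0): decelerating=0.76, uphill=0.53; AND[max(0, a+b−1)] → w = 0.29
Weighted average = (0.03·15.0 + 0.24·16.0 + 0.37·80.0 + 0.29·81.0) / (0.03 + 0.24 + 0.37 + 0.29)
  = 57.3800 / 0.9300 = 61.70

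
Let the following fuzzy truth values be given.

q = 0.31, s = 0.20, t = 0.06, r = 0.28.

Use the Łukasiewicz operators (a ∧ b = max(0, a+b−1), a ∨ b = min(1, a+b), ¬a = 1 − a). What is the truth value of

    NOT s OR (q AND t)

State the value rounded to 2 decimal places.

0.80

NOT s = 1 − 0.20 = 0.80
q AND t = max(0, a+b−1) on (0.31, 0.06) = 0.00
NOT s OR (q AND t) = min(1, a+b) on (0.80, 0.00) = 0.80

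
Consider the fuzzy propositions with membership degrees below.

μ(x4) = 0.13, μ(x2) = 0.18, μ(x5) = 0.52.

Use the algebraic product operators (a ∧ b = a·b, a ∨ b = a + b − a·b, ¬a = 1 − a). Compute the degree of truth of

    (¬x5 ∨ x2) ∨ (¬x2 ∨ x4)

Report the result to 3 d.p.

0.933

¬x5 = 1 − 0.5200 = 0.4800
¬x5 ∨ x2 = a + b − a·b on (0.4800, 0.1800) = 0.5736
¬x2 = 1 − 0.1800 = 0.8200
¬x2 ∨ x4 = a + b − a·b on (0.8200, 0.1300) = 0.8434
(¬x5 ∨ x2) ∨ (¬x2 ∨ x4) = a + b − a·b on (0.5736, 0.8434) = 0.9332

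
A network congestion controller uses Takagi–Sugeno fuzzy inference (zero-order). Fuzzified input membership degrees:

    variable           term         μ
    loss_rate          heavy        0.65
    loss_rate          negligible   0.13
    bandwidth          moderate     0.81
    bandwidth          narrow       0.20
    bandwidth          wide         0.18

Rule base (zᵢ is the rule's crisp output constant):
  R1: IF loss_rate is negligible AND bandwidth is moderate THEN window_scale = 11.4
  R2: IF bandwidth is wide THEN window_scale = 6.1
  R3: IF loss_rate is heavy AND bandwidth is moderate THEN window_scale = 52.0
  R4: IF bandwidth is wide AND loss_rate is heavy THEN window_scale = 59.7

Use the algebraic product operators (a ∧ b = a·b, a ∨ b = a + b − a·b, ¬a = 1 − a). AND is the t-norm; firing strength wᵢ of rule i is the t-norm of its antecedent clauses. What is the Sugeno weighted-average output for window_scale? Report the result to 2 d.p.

39.47

R1 (z=11.4): negligible=0.13, moderate=0.81; AND[a·b] → w = 0.1053
R2 (z=6.1): wide=0.18 → w = 0.1800
R3 (z=52.0): heavy=0.65, moderate=0.81; AND[a·b] → w = 0.5265
R4 (z=59.7): wide=0.18, heavy=0.65; AND[a·b] → w = 0.1170
Weighted average = (0.1053·11.4 + 0.1800·6.1 + 0.5265·52.0 + 0.1170·59.7) / (0.1053 + 0.1800 + 0.5265 + 0.1170)
  = 36.6613 / 0.9288 = 39.47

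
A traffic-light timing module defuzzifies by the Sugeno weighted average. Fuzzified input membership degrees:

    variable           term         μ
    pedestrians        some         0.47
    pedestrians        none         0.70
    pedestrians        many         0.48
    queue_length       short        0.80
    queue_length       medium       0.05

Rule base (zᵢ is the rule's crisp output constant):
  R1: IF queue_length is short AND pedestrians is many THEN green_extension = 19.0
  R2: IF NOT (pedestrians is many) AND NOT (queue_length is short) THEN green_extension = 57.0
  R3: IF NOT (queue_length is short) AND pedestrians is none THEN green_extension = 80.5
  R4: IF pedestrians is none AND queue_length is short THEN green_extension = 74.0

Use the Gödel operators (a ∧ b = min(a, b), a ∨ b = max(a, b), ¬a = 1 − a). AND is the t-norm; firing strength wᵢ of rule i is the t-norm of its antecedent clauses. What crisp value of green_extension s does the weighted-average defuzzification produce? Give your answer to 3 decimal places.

R1 (z=19.0): short=0.80, many=0.48; AND[min(a, b)] → w = 0.48
R2 (z=57.0): ¬many=1−0.48=0.52, ¬short=1−0.80=0.20; AND[min(a, b)] → w = 0.20
R3 (z=80.5): ¬short=1−0.80=0.20, none=0.70; AND[min(a, b)] → w = 0.20
R4 (z=74.0): none=0.70, short=0.80; AND[min(a, b)] → w = 0.70
Weighted average = (0.48·19.0 + 0.20·57.0 + 0.20·80.5 + 0.70·74.0) / (0.48 + 0.20 + 0.20 + 0.70)
  = 88.4200 / 1.5800 = 55.962

55.962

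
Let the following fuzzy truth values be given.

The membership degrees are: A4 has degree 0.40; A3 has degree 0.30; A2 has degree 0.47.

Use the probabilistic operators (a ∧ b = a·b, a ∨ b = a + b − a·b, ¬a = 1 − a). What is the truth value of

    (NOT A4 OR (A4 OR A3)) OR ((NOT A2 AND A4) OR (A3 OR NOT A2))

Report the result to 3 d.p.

NOT A4 = 1 − 0.4000 = 0.6000
A4 OR A3 = a + b − a·b on (0.4000, 0.3000) = 0.5800
NOT A4 OR (A4 OR A3) = a + b − a·b on (0.6000, 0.5800) = 0.8320
NOT A2 = 1 − 0.4700 = 0.5300
NOT A2 AND A4 = a·b on (0.5300, 0.4000) = 0.2120
NOT A2 = 1 − 0.4700 = 0.5300
A3 OR NOT A2 = a + b − a·b on (0.3000, 0.5300) = 0.6710
(NOT A2 AND A4) OR (A3 OR NOT A2) = a + b − a·b on (0.2120, 0.6710) = 0.7407
(NOT A4 OR (A4 OR A3)) OR ((NOT A2 AND A4) OR (A3 OR NOT A2)) = a + b − a·b on (0.8320, 0.7407) = 0.9564

0.956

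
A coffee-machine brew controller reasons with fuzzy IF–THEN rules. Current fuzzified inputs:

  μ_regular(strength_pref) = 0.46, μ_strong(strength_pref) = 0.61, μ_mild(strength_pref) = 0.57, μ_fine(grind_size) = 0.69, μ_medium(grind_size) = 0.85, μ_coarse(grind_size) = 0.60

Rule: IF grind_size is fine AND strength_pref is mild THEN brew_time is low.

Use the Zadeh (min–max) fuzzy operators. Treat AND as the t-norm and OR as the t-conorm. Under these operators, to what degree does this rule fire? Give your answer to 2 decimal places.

firing strength: fine=0.69, mild=0.57; AND[min(a, b)] → w = 0.57

0.57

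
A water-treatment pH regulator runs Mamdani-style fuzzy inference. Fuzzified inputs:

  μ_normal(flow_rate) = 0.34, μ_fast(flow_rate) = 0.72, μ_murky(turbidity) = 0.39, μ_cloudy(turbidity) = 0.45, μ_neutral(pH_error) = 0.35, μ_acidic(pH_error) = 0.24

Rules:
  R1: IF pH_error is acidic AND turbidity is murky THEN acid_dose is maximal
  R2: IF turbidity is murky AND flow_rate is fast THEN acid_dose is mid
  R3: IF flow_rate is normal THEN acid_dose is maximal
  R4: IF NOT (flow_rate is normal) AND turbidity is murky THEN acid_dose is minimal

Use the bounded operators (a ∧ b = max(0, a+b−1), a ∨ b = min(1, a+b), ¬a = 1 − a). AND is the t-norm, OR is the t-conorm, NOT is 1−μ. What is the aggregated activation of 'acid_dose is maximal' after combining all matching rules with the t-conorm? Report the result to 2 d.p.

0.34

R1: acidic=0.24, murky=0.39; AND[max(0, a+b−1)] → w = 0.00
R2: murky=0.39, fast=0.72; AND[max(0, a+b−1)] → w = 0.11
R3: normal=0.34 → w = 0.34
R4: ¬normal=1−0.34=0.66, murky=0.39; AND[max(0, a+b−1)] → w = 0.05
Rules with consequent 'maximal': {R1, R3} → strengths 0.00, 0.34
Aggregate via t-conorm [min(1, a+b)]: 0.34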